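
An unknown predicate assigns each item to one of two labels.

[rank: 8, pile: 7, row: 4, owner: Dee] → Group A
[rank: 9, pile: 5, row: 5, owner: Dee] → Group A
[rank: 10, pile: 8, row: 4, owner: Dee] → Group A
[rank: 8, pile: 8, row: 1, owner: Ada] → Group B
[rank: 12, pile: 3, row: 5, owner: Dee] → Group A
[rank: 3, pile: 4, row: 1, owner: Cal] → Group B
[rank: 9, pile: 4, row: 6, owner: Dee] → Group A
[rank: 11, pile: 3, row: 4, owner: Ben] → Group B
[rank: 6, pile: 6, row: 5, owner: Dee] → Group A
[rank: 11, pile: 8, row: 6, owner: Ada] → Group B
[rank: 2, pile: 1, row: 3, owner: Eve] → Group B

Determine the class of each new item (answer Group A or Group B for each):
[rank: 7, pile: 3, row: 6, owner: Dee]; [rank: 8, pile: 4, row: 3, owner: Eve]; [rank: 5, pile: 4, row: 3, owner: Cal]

Group A, Group B, Group B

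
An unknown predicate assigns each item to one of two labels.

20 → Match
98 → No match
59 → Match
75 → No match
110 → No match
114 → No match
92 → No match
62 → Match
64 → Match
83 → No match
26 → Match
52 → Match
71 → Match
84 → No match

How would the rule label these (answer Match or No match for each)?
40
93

Match, No match

'Match' ⟺ at most 71.
Match: 40, since 40 ≤ 71. No match: 93, since 93 > 71.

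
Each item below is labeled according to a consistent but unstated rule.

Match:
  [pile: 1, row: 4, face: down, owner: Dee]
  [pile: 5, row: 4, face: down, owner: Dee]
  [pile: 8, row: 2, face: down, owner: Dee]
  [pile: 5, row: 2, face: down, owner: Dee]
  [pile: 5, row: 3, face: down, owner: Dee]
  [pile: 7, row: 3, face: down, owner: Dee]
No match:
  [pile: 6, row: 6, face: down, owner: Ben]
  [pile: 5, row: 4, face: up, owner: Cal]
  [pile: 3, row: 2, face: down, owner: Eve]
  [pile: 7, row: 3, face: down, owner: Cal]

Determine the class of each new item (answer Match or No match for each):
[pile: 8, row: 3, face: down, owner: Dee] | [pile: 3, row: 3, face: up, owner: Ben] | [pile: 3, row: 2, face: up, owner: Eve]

Match, No match, No match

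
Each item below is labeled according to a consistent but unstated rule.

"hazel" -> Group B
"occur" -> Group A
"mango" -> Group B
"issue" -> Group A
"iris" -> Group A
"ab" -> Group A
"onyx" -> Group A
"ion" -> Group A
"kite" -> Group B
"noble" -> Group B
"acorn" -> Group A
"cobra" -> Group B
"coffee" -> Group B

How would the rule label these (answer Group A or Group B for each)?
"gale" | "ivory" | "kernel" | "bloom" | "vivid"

Group B, Group A, Group B, Group B, Group B

A rule that fits every label: starts with a vowel — true of each 'Group A' example, false of each 'Group B' one.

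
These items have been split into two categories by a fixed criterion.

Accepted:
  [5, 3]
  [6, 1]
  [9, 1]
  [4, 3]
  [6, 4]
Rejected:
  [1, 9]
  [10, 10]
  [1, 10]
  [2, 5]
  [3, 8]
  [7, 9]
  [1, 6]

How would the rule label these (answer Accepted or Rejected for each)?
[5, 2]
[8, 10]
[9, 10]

Accepted, Rejected, Rejected

'Accepted' ⟺ first > second.
[5, 2] → 5 > 2 → Accepted. [8, 10] → 8 < 10 → Rejected. [9, 10] → 9 < 10 → Rejected.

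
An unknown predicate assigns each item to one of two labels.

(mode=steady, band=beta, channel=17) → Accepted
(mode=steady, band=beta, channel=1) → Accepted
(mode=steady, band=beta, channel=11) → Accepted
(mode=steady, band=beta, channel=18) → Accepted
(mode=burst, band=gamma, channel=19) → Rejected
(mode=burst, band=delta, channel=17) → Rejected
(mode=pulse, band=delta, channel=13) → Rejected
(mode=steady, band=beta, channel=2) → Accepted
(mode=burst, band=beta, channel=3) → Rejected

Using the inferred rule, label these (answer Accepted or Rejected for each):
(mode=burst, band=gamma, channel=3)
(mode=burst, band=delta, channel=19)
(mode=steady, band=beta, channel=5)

Rejected, Rejected, Accepted

Checking candidate rules against both groups, what survives is: mode is steady.
(mode=burst, band=gamma, channel=3): mode is burst — does not satisfy this, so Rejected. (mode=burst, band=delta, channel=19): mode is burst — does not satisfy this, so Rejected. (mode=steady, band=beta, channel=5): mode is steady — qualifies, so Accepted.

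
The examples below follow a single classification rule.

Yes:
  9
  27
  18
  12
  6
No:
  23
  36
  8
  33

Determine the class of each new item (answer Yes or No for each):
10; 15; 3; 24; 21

The distinguishing property — multiple of 3 AND at most 27 — holds for all the 'Yes' cases and none of the 'No' cases.
10: No (10 = 3·3 + 1, 10 ≤ 27). 15: Yes (15 = 3·5, 15 ≤ 27). 3: Yes (3 = 3·1, 3 ≤ 27). 24: Yes (24 = 3·8, 24 ≤ 27). 21: Yes (21 = 3·7, 21 ≤ 27).

No, Yes, Yes, Yes, Yes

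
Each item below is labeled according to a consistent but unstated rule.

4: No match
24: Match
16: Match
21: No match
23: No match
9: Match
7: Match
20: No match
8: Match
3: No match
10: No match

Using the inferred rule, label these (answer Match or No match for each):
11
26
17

The distinguishing property — digit sum ≥ 6 — holds for all the 'Match' cases and none of the 'No match' cases.

No match, Match, Match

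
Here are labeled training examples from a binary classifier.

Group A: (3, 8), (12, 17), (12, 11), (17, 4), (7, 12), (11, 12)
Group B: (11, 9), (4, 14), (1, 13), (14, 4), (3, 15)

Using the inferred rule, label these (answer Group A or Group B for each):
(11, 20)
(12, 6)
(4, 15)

The common property of the 'Group A' items is: sum is odd. No 'Group B' item has it.
(11, 20): Group A (11+20 = 31). (12, 6): Group B (12+6 = 18). (4, 15): Group A (4+15 = 19).

Group A, Group B, Group A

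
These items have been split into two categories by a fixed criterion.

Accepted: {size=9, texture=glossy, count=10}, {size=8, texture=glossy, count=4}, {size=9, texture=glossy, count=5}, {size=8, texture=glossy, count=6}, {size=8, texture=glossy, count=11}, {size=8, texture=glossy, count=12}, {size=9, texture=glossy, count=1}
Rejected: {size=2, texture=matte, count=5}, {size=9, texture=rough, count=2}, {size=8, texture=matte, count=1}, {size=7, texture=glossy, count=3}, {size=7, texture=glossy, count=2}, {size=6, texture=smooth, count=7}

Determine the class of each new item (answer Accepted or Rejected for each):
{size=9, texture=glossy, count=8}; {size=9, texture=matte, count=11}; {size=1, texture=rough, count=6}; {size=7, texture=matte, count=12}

Accepted, Rejected, Rejected, Rejected

The distinguishing property — texture is glossy AND size ≥ 8 — holds for all the 'Accepted' cases and none of the 'Rejected' cases.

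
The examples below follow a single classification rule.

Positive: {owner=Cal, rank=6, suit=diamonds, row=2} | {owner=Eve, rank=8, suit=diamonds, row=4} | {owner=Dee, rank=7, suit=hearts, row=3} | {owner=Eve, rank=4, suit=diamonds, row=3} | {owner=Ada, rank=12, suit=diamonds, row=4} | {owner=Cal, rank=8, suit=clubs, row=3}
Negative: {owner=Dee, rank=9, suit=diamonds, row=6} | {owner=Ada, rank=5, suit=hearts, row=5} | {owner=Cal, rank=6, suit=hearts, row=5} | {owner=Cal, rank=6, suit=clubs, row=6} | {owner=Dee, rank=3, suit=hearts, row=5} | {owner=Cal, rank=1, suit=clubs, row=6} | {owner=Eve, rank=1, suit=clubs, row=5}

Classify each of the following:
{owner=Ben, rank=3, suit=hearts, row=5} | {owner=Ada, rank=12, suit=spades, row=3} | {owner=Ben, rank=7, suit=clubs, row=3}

Every 'Positive' example satisfies: row ≤ 4. None of the 'Negative' examples do.
{owner=Ben, rank=3, suit=hearts, row=5}: row = 5 — doesn't qualify, so Negative. {owner=Ada, rank=12, suit=spades, row=3}: row = 3 — has this property, so Positive. {owner=Ben, rank=7, suit=clubs, row=3}: row = 3 — has this property, so Positive.

Negative, Positive, Positive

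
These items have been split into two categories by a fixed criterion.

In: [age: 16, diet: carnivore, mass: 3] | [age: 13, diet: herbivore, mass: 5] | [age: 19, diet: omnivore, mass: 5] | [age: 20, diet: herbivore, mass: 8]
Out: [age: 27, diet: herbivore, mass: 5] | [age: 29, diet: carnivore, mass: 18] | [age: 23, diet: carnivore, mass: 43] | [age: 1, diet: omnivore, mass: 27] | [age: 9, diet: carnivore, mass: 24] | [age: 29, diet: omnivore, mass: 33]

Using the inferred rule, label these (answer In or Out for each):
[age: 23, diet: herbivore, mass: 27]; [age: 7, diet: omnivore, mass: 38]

A rule that fits every label: age ≥ 13 AND age ≤ 20 — true of each 'In' example, false of each 'Out' one.

Out, Out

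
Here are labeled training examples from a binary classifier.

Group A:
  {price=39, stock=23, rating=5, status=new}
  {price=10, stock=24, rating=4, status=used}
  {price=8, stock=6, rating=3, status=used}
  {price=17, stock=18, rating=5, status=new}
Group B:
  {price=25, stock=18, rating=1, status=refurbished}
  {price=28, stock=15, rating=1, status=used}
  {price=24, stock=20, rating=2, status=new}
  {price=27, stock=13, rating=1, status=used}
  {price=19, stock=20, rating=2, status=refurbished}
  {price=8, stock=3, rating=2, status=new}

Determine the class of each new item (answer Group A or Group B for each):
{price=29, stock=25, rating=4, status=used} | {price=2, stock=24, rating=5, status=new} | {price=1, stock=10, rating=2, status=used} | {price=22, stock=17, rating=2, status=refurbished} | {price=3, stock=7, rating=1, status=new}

Group A, Group A, Group B, Group B, Group B

All 'Group A' examples share one property — rating ≥ 3 — and every 'Group B' example lacks it.
{price=29, stock=25, rating=4, status=used} → rating = 4 → Group A. {price=2, stock=24, rating=5, status=new} → rating = 5 → Group A. {price=1, stock=10, rating=2, status=used} → rating = 2 → Group B. {price=22, stock=17, rating=2, status=refurbished} → rating = 2 → Group B. {price=3, stock=7, rating=1, status=new} → rating = 1 → Group B.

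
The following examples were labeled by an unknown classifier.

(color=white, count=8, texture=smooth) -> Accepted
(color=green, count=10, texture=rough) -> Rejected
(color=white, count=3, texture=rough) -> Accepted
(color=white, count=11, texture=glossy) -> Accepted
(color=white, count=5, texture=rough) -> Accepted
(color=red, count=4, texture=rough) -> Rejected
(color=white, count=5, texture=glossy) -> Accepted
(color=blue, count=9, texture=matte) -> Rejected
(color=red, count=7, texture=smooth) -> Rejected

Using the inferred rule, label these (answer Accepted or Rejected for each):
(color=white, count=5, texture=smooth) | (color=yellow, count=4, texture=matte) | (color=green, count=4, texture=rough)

All 'Accepted' examples share one property — color is white — and every 'Rejected' example lacks it.
Accepted: (color=white, count=5, texture=smooth), since color is white. Rejected: (color=yellow, count=4, texture=matte), since color is yellow. Rejected: (color=green, count=4, texture=rough), since color is green.

Accepted, Rejected, Rejected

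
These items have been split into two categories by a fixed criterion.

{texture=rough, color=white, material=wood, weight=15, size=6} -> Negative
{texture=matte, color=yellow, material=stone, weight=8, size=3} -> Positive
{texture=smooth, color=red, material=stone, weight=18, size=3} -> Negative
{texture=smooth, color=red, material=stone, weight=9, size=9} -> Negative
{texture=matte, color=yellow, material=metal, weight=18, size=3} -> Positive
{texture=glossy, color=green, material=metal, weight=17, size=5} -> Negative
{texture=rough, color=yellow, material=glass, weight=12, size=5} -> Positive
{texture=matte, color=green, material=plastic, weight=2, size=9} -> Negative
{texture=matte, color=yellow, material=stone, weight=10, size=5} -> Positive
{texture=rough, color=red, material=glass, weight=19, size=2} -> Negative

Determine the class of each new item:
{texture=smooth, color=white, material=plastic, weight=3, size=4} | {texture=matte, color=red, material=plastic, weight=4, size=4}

Negative, Negative

Rule: color is yellow. This holds for each 'Positive' example and fails for each 'Negative' one.
{texture=smooth, color=white, material=plastic, weight=3, size=4}: color is white, does not satisfy this → Negative.
{texture=matte, color=red, material=plastic, weight=4, size=4}: color is red, does not satisfy this → Negative.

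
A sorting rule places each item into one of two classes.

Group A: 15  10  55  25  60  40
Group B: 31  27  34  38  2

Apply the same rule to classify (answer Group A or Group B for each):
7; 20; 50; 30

Group B, Group A, Group A, Group A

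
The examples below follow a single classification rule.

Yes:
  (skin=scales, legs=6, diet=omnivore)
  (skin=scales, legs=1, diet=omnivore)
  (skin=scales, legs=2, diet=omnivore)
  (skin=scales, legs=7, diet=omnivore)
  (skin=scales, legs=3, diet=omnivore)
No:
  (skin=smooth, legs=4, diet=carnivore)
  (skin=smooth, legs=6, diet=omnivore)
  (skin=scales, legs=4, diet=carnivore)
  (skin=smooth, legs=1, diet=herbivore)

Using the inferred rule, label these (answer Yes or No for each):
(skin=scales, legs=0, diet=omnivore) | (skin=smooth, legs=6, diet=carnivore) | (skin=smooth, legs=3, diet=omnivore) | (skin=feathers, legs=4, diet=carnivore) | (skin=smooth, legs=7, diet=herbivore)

A rule that fits every label: skin is scales AND diet is omnivore — true of each 'Yes' example, false of each 'No' one.
(skin=scales, legs=0, diet=omnivore): Yes (skin is scales, diet is omnivore).
(skin=smooth, legs=6, diet=carnivore): No (skin is smooth, diet is carnivore).
(skin=smooth, legs=3, diet=omnivore): No (skin is smooth, diet is omnivore).
(skin=feathers, legs=4, diet=carnivore): No (skin is feathers, diet is carnivore).
(skin=smooth, legs=7, diet=herbivore): No (skin is smooth, diet is herbivore).

Yes, No, No, No, No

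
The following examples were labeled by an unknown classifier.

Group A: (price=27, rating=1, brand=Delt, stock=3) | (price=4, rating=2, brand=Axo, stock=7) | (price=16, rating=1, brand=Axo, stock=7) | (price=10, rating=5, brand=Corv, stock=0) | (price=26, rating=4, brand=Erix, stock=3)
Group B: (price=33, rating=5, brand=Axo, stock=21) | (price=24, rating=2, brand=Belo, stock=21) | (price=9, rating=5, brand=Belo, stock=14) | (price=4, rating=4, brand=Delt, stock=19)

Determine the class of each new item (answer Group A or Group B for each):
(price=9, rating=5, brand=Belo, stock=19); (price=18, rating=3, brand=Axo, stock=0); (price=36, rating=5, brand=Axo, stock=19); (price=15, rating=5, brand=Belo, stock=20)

The common property of the 'Group A' items is: stock ≤ 7. No 'Group B' item has it.
(price=9, rating=5, brand=Belo, stock=19) — stock = 19, hence Group B. (price=18, rating=3, brand=Axo, stock=0) — stock = 0, hence Group A. (price=36, rating=5, brand=Axo, stock=19) — stock = 19, hence Group B. (price=15, rating=5, brand=Belo, stock=20) — stock = 20, hence Group B.

Group B, Group A, Group B, Group B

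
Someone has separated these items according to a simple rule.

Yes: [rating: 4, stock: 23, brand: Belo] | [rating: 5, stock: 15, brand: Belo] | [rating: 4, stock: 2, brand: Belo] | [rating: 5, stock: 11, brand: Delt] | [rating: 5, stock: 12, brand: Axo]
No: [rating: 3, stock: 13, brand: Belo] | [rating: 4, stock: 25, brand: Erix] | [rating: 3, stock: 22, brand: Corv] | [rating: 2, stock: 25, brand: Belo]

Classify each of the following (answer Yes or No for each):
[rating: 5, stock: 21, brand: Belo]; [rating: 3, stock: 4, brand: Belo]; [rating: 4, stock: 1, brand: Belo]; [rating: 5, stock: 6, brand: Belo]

The common property of the 'Yes' items is: rating ≥ 4 AND stock ≤ 23. No 'No' item has it.

Yes, No, Yes, Yes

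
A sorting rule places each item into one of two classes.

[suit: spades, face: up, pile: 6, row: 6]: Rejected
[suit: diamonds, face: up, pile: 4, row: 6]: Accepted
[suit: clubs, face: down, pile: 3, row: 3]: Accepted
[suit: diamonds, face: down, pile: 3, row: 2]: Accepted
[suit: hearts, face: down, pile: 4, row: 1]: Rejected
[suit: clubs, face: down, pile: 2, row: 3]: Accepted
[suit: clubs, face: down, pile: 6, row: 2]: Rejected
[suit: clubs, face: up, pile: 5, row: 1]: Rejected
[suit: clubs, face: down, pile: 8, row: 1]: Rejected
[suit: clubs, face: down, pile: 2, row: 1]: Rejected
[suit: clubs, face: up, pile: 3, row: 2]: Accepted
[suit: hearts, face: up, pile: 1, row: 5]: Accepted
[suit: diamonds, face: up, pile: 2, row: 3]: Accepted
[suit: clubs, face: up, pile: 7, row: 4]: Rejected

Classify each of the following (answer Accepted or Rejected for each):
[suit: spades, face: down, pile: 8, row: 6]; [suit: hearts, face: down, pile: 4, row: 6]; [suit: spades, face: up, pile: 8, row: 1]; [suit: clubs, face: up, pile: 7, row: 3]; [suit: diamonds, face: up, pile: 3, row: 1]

Rejected, Accepted, Rejected, Rejected, Rejected

A rule that fits every label: row ≥ 2 AND pile ≤ 4 — true of each 'Accepted' example, false of each 'Rejected' one.
[suit: spades, face: down, pile: 8, row: 6]: Rejected (row = 6, pile = 8). [suit: hearts, face: down, pile: 4, row: 6]: Accepted (row = 6, pile = 4). [suit: spades, face: up, pile: 8, row: 1]: Rejected (row = 1, pile = 8). [suit: clubs, face: up, pile: 7, row: 3]: Rejected (row = 3, pile = 7). [suit: diamonds, face: up, pile: 3, row: 1]: Rejected (row = 1, pile = 3).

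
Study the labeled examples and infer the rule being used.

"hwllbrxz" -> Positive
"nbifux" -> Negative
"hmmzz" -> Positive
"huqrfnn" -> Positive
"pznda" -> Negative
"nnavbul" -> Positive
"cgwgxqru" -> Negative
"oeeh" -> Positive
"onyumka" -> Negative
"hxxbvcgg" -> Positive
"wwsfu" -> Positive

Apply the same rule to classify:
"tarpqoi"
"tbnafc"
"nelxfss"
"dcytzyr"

Checking candidate rules against both groups, what survives is: has a double letter.

Negative, Negative, Positive, Negative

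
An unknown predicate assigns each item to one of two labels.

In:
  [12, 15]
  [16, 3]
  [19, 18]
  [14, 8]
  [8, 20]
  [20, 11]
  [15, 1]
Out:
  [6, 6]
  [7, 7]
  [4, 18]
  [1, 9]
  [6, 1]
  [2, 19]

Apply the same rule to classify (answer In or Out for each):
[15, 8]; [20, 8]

In, In

The distinguishing property — first ≥ 8 — holds for all the 'In' cases and none of the 'Out' cases.
[15, 8]: In (first 15).
[20, 8]: In (first 20).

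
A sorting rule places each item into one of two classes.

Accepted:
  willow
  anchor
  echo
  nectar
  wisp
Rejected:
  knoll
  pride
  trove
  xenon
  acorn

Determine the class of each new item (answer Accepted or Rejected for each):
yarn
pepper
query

Accepted, Accepted, Rejected

Looking at the examples, the only property every 'Accepted' case has and every 'Rejected' case lacks is: even length.
yarn: length 4, qualifies → Accepted.
pepper: length 6, qualifies → Accepted.
query: length 5, doesn't match → Rejected.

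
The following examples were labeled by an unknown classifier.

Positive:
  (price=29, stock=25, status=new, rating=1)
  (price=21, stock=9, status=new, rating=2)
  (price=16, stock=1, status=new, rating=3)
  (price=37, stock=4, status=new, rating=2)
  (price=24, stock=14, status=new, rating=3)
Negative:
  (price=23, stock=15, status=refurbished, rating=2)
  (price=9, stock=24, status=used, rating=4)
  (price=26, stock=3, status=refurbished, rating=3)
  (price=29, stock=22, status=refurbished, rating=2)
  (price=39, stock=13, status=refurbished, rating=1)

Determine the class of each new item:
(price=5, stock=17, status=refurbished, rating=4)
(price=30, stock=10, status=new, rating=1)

Negative, Positive

The pattern is that an item is 'Positive' exactly when: status is new.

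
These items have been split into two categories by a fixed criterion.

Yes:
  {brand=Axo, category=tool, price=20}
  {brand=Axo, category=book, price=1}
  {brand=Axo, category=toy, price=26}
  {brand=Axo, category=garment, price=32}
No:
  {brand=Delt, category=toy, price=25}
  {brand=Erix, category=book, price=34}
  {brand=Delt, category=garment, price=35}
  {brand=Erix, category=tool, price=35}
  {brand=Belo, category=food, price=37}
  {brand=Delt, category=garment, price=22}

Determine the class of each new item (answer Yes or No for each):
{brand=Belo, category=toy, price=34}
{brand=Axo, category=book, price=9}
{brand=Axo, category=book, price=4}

A rule that fits every label: brand is Axo — true of each 'Yes' example, false of each 'No' one.

No, Yes, Yes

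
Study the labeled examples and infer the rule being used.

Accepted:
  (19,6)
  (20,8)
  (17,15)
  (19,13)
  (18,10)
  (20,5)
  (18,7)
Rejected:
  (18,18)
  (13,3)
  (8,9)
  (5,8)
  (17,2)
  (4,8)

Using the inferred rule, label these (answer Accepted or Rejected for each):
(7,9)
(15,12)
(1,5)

The common property of the 'Accepted' items is: first > second AND sum ≥ 25. No 'Rejected' item has it.
(7,9): 7 < 9, 7+9 = 16 — fails this test, so Rejected. (15,12): 15 > 12, 15+12 = 27 — satisfies this, so Accepted. (1,5): 1 < 5, 1+5 = 6 — fails this test, so Rejected.

Rejected, Accepted, Rejected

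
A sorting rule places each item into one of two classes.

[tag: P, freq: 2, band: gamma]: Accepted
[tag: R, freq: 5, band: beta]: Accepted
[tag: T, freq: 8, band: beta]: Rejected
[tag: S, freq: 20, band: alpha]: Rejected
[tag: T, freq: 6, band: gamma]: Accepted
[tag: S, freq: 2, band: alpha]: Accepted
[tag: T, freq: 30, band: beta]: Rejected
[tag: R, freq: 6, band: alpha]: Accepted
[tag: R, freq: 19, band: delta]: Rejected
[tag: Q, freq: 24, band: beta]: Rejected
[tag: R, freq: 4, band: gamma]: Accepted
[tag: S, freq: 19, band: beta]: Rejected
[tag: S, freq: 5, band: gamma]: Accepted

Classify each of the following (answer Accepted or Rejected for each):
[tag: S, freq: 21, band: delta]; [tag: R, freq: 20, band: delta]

Rejected, Rejected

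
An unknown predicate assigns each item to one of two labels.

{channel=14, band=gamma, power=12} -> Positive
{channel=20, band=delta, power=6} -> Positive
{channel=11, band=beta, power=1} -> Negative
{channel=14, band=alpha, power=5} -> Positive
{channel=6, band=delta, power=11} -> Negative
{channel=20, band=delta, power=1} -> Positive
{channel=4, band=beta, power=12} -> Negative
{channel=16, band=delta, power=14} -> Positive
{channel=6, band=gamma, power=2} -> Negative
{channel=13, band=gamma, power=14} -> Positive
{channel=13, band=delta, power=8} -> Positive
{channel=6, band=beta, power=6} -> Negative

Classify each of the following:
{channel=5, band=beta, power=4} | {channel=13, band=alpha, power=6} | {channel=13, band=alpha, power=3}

Negative, Positive, Positive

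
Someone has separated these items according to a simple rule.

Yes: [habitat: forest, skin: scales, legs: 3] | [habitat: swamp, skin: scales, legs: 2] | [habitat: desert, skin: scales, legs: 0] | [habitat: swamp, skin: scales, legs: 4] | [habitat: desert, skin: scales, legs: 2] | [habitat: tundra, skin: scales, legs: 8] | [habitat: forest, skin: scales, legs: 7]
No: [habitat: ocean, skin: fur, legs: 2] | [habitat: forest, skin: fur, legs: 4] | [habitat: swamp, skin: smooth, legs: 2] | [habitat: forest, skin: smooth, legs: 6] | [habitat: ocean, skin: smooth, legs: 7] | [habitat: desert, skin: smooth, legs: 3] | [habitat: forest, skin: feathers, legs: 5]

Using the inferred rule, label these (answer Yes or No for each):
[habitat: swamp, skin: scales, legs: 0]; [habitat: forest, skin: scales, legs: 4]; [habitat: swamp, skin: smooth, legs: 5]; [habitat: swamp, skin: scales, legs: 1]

The rule appears to be: skin is scales.
[habitat: swamp, skin: scales, legs: 0]: skin is scales — qualifies, so Yes. [habitat: forest, skin: scales, legs: 4]: skin is scales — qualifies, so Yes. [habitat: swamp, skin: smooth, legs: 5]: skin is smooth — lacks this property, so No. [habitat: swamp, skin: scales, legs: 1]: skin is scales — qualifies, so Yes.

Yes, Yes, No, Yes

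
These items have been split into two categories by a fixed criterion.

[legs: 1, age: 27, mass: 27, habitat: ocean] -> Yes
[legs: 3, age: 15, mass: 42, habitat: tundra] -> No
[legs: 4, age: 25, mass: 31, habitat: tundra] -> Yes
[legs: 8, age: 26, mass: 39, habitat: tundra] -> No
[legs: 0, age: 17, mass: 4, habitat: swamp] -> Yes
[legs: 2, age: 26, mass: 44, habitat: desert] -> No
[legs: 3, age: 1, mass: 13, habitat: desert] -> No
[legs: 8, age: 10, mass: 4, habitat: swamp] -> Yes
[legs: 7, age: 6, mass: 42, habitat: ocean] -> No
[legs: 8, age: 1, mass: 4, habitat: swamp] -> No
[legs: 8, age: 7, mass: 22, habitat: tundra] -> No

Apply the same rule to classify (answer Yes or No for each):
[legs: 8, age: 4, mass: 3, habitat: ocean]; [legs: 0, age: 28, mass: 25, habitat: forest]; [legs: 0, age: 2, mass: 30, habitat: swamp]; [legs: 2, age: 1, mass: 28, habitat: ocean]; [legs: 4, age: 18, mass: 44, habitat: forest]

No, Yes, No, No, No

The rule appears to be: mass ≤ 31 AND age ≥ 10.
[legs: 8, age: 4, mass: 3, habitat: ocean] — mass = 3, age = 4, hence No. [legs: 0, age: 28, mass: 25, habitat: forest] — mass = 25, age = 28, hence Yes. [legs: 0, age: 2, mass: 30, habitat: swamp] — mass = 30, age = 2, hence No. [legs: 2, age: 1, mass: 28, habitat: ocean] — mass = 28, age = 1, hence No. [legs: 4, age: 18, mass: 44, habitat: forest] — mass = 44, age = 18, hence No.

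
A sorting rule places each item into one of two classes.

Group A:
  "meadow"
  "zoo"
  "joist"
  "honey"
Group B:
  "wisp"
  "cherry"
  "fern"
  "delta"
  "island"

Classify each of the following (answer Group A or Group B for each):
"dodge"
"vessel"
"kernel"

Group A, Group B, Group B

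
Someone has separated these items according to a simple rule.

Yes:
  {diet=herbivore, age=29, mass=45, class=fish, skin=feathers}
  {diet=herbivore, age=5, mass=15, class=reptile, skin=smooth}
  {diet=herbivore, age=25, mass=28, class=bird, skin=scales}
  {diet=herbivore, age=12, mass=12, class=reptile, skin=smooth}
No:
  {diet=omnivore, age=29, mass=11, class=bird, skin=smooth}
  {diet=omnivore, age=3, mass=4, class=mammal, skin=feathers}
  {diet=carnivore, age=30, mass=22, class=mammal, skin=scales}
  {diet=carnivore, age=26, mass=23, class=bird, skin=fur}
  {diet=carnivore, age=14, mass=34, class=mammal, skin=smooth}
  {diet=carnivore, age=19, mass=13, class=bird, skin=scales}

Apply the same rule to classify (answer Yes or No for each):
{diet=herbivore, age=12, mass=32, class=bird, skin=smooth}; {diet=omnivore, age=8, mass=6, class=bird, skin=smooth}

Yes, No

The rule appears to be: diet is herbivore.
{diet=herbivore, age=12, mass=32, class=bird, skin=smooth}: diet is herbivore, matches → Yes.
{diet=omnivore, age=8, mass=6, class=bird, skin=smooth}: diet is omnivore, fails this test → No.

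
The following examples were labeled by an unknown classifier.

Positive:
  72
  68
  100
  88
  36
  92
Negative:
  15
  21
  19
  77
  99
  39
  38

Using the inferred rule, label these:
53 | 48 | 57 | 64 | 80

Negative, Positive, Negative, Positive, Positive

One predicate separates the groups cleanly: multiple of 4.
53 — 53 = 4·13 + 1, hence Negative. 48 — 48 = 4·12, hence Positive. 57 — 57 = 4·14 + 1, hence Negative. 64 — 64 = 4·16, hence Positive. 80 — 80 = 4·20, hence Positive.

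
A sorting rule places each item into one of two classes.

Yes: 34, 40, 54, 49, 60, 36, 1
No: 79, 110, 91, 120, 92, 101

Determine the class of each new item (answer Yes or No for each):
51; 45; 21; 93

Yes, Yes, Yes, No

The classifier is using: at most 60.
51 — 51 ≤ 60, hence Yes. 45 — 45 ≤ 60, hence Yes. 21 — 21 ≤ 60, hence Yes. 93 — 93 > 60, hence No.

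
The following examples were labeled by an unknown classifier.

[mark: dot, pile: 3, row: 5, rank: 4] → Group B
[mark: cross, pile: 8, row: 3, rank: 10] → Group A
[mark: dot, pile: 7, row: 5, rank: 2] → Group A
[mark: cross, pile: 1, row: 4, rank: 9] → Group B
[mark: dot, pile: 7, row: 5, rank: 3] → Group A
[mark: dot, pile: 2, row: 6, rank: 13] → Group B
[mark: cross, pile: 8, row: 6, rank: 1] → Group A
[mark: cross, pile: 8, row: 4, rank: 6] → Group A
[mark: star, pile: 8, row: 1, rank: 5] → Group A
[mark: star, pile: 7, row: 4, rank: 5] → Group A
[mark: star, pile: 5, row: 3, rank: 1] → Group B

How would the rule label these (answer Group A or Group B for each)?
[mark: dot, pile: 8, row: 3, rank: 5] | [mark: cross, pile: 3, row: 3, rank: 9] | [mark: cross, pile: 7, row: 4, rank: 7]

'Group A' ⟺ pile ≥ 7.
Group A: [mark: dot, pile: 8, row: 3, rank: 5], since pile = 8. Group B: [mark: cross, pile: 3, row: 3, rank: 9], since pile = 3. Group A: [mark: cross, pile: 7, row: 4, rank: 7], since pile = 7.

Group A, Group B, Group A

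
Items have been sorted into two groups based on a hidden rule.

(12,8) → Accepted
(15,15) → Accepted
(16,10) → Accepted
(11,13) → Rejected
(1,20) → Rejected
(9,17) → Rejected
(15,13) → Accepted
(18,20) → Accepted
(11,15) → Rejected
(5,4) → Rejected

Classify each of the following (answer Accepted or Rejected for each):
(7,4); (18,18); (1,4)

The rule appears to be: first ≥ 12.
(7,4): first 7, doesn't qualify → Rejected. (18,18): first 18, qualifies → Accepted. (1,4): first 1, doesn't qualify → Rejected.

Rejected, Accepted, Rejected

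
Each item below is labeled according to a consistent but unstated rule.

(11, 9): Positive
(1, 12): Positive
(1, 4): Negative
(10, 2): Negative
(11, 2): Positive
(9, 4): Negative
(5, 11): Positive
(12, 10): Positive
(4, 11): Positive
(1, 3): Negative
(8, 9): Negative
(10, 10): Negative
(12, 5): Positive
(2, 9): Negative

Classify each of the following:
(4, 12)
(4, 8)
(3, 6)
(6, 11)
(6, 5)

Positive, Negative, Negative, Positive, Negative

The pattern is that an item is 'Positive' exactly when: max ≥ 11.
(4, 12) — max 12, hence Positive. (4, 8) — max 8, hence Negative. (3, 6) — max 6, hence Negative. (6, 11) — max 11, hence Positive. (6, 5) — max 6, hence Negative.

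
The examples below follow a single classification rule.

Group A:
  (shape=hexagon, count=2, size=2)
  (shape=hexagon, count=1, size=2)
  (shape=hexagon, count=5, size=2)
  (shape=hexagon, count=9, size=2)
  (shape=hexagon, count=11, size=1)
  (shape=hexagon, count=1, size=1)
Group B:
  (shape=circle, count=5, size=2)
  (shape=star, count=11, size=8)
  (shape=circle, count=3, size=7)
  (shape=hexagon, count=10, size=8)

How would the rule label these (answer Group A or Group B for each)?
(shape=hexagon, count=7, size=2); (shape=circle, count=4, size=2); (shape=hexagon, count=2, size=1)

The pattern is that an item is 'Group A' exactly when: shape is hexagon AND size ≤ 2.
(shape=hexagon, count=7, size=2) — shape is hexagon, size = 2, hence Group A.
(shape=circle, count=4, size=2) — shape is circle, size = 2, hence Group B.
(shape=hexagon, count=2, size=1) — shape is hexagon, size = 1, hence Group A.

Group A, Group B, Group A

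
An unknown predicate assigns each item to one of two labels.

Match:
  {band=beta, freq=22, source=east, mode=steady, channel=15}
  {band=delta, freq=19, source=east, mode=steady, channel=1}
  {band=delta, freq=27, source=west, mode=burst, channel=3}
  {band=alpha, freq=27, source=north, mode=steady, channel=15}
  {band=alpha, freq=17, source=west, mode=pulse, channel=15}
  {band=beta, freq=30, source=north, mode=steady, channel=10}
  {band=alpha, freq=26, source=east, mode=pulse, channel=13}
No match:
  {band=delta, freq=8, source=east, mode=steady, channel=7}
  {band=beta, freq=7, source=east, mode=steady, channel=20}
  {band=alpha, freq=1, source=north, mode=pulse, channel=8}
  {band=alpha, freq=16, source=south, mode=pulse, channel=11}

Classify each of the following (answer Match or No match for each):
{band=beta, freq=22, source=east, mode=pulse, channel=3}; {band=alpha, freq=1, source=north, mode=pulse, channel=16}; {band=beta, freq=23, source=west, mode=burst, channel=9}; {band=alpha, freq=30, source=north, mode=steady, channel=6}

One predicate separates the groups cleanly: freq ≥ 17.
Match: {band=beta, freq=22, source=east, mode=pulse, channel=3}, since freq = 22. No match: {band=alpha, freq=1, source=north, mode=pulse, channel=16}, since freq = 1. Match: {band=beta, freq=23, source=west, mode=burst, channel=9}, since freq = 23. Match: {band=alpha, freq=30, source=north, mode=steady, channel=6}, since freq = 30.

Match, No match, Match, Match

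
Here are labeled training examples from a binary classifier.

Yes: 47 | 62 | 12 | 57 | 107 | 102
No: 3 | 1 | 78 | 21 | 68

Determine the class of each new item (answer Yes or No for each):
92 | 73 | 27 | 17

Looking at the examples, the only property every 'Yes' case has and every 'No' case lacks is: ≡ 2 (mod 5).
92: Yes (92 mod 5 = 2). 73: No (73 mod 5 = 3). 27: Yes (27 mod 5 = 2). 17: Yes (17 mod 5 = 2).

Yes, No, Yes, Yes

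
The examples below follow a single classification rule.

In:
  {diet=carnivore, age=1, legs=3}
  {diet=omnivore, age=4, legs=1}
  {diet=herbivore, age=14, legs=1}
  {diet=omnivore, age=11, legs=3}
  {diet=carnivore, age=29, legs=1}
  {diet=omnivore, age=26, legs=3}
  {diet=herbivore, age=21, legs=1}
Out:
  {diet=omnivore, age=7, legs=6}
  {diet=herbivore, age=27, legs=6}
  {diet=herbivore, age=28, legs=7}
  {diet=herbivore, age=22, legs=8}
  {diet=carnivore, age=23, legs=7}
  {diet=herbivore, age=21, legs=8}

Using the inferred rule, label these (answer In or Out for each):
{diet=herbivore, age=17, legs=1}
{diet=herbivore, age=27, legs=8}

In, Out

The simplest hypothesis consistent with all the labels is: legs ≤ 3.
In: {diet=herbivore, age=17, legs=1}, since legs = 1.
Out: {diet=herbivore, age=27, legs=8}, since legs = 8.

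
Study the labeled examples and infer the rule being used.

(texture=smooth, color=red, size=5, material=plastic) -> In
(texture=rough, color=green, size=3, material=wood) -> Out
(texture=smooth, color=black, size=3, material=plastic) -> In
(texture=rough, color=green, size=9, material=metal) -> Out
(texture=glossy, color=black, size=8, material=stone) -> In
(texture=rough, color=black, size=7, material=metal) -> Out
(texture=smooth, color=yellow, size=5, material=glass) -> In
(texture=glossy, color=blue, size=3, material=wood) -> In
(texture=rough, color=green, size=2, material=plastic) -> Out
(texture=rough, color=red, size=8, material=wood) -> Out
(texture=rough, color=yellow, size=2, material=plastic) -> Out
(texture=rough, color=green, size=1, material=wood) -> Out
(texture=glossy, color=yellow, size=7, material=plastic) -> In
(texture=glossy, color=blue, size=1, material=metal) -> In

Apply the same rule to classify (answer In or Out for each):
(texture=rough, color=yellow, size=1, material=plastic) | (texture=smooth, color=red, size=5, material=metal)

Out, In

The classifier is using: texture is not rough.
(texture=rough, color=yellow, size=1, material=plastic) — texture is rough, hence Out. (texture=smooth, color=red, size=5, material=metal) — texture is smooth, hence In.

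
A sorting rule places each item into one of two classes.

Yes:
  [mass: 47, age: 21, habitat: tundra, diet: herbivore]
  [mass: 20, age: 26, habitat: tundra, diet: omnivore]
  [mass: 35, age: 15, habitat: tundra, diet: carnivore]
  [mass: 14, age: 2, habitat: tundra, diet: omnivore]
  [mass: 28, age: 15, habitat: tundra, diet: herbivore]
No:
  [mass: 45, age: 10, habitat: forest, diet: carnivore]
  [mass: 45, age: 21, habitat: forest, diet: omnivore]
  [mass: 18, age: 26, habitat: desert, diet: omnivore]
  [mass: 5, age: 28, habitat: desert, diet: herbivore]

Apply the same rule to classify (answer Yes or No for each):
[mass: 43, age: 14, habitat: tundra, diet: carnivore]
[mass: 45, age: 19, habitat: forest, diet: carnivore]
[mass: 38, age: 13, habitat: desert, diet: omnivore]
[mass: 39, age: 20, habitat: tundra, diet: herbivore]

Yes, No, No, Yes

The common property of the 'Yes' items is: habitat is tundra. No 'No' item has it.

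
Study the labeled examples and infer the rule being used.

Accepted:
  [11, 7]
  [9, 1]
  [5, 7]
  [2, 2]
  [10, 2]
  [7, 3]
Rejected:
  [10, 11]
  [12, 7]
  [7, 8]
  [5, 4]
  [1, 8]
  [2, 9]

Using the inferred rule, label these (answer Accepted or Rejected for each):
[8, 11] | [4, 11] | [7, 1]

Rejected, Rejected, Accepted

Checking candidate rules against both groups, what survives is: sum is even.
[8, 11] — 8+11 = 19, hence Rejected. [4, 11] — 4+11 = 15, hence Rejected. [7, 1] — 7+1 = 8, hence Accepted.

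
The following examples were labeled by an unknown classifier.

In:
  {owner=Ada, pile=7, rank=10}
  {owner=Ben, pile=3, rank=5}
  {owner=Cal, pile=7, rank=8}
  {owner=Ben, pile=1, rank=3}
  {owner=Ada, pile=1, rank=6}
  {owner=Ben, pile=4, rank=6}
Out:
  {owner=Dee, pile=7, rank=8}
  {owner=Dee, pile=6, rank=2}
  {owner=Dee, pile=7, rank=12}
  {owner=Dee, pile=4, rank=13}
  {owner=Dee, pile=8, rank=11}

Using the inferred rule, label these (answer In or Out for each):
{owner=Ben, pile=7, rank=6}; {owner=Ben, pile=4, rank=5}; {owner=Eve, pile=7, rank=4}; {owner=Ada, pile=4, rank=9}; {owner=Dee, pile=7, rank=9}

In, In, In, In, Out

The classifier is using: owner is not Dee.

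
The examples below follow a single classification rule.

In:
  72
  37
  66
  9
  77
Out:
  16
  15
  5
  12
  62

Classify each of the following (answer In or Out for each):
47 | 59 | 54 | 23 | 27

In, In, In, Out, In

One predicate separates the groups cleanly: digit sum ≥ 9.
47 — digit sum 4+7 = 11, hence In.
59 — digit sum 5+9 = 14, hence In.
54 — digit sum 5+4 = 9, hence In.
23 — digit sum 2+3 = 5, hence Out.
27 — digit sum 2+7 = 9, hence In.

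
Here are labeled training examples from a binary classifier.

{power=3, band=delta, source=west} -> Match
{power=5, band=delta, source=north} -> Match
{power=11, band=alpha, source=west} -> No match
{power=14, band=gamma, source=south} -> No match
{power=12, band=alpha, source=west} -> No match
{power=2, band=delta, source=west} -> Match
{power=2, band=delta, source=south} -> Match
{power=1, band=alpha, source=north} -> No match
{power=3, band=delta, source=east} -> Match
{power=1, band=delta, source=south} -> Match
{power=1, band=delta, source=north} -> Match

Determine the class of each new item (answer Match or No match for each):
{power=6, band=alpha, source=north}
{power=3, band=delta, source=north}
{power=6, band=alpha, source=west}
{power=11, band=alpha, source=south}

No match, Match, No match, No match

Looking at the examples, the only property every 'Match' case has and every 'No match' case lacks is: band is delta.
{power=6, band=alpha, source=north} — band is alpha, hence No match.
{power=3, band=delta, source=north} — band is delta, hence Match.
{power=6, band=alpha, source=west} — band is alpha, hence No match.
{power=11, band=alpha, source=south} — band is alpha, hence No match.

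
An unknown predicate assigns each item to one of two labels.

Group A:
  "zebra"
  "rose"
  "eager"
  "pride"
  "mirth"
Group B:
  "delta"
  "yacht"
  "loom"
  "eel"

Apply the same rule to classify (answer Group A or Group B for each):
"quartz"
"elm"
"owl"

The simplest hypothesis consistent with all the labels is: contains 'r'.
"quartz": has 'r' — qualifies, so Group A. "elm": no 'r' — doesn't match, so Group B. "owl": no 'r' — doesn't match, so Group B.

Group A, Group B, Group B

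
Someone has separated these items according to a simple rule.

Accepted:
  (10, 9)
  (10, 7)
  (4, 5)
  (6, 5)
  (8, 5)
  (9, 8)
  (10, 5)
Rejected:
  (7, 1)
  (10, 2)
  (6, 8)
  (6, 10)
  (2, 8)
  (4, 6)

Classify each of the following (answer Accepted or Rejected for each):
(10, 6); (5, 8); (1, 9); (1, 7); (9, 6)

One predicate separates the groups cleanly: sum is odd.

Rejected, Accepted, Rejected, Rejected, Accepted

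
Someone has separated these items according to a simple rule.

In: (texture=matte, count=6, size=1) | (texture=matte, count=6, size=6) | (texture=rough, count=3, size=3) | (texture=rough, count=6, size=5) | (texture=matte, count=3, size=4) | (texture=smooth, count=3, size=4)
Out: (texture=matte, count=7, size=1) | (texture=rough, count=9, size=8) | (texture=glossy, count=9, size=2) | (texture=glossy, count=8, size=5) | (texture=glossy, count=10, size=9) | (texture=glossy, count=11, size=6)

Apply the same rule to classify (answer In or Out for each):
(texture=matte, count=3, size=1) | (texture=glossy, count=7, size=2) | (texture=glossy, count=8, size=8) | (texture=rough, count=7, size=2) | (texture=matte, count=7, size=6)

In, Out, Out, Out, Out

All 'In' examples share one property — count ≤ 6 — and every 'Out' example lacks it.
(texture=matte, count=3, size=1): count = 3 — meets the rule, so In.
(texture=glossy, count=7, size=2): count = 7 — fails this test, so Out.
(texture=glossy, count=8, size=8): count = 8 — fails this test, so Out.
(texture=rough, count=7, size=2): count = 7 — fails this test, so Out.
(texture=matte, count=7, size=6): count = 7 — fails this test, so Out.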